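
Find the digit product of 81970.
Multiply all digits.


8 × 1 × 9 × 7 × 0 = 0


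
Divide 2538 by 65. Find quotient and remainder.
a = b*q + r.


2538 = 65 * 39 + 3
Check: 2535 + 3 = 2538

q = 39, r = 3


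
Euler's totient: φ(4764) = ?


4764 = 2^2 × 3 × 397
Prime factors: 2, 3, 397
φ(4764) = 4764 × (1-1/2) × (1-1/3) × (1-1/397)
= 4764 × 1/2 × 2/3 × 396/397 = 1584

φ(4764) = 1584


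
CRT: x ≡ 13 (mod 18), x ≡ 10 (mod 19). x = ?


M = 18*19 = 342
M1 = M/18 = 19, M2 = M/19 = 18
M1^(-1) mod 18 = 1, M2^(-1) mod 19 = 18
x = 13*19*1 + 10*18*18 = 3487
3487 mod 342 = 67
Check: 67 mod 18 = 13 ✓, 67 mod 19 = 10 ✓

x ≡ 67 (mod 342)


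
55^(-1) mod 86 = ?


Use the extended Euclidean algorithm on (86, 55); each row r = 86*s + 55*t:
r=86, s=1, t=0
r=55, s=0, t=1
q=1: r=31, s=1, t=-1   [86*(1) + 55*(-1) = 31]
q=1: r=24, s=-1, t=2   [86*(-1) + 55*(2) = 24]
q=1: r=7, s=2, t=-3   [86*(2) + 55*(-3) = 7]
q=3: r=3, s=-7, t=11   [86*(-7) + 55*(11) = 3]
q=2: r=1, s=16, t=-25   [86*(16) + 55*(-25) = 1]
q=3: r=0, s=-55, t=86   [86*(-55) + 55*(86) = 0]
GCD = 1 with t = -25, so 55*(-25) ≡ 1 (mod 86)
Inverse = -25 mod 86 = 61
Check: 55 * 61 = 3355 ≡ 1 (mod 86)

55^(-1) ≡ 61 (mod 86)


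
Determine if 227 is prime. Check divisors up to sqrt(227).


Check divisors up to sqrt(227) = 15.0665
No divisors found.
227 is prime.

Yes, 227 is prime


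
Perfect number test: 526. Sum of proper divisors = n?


Proper divisors of 526: 1, 2, 263
Sum = 1 + 2 + 263 = 266

No, 526 is not perfect (266 ≠ 526)


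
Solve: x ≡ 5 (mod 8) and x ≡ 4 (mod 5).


M = 8*5 = 40
M1 = M/8 = 5, M2 = M/5 = 8
M1^(-1) mod 8 = 5, M2^(-1) mod 5 = 2
x = 5*5*5 + 4*8*2 = 189
189 mod 40 = 29
Check: 29 mod 8 = 5 ✓, 29 mod 5 = 4 ✓

x ≡ 29 (mod 40)


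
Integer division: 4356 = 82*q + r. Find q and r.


4356 = 82 * 53 + 10
Check: 4346 + 10 = 4356

q = 53, r = 10


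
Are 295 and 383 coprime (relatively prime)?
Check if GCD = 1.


Euclidean algorithm:
383 = 1 * 295 + 88
295 = 3 * 88 + 31
88 = 2 * 31 + 26
31 = 1 * 26 + 5
26 = 5 * 5 + 1
5 = 5 * 1 + 0
GCD(295, 383) = 1

Yes, coprime (GCD = 1)


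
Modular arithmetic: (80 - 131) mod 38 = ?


80 - 131 = -51
-51 mod 38 = 25


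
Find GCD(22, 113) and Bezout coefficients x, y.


Tabular extended Euclidean (each row: r = 22*s + 113*t):
r=22, s=1, t=0
r=113, s=0, t=1
q=0: r=22, s=1, t=0   [22*(1) + 113*(0) = 22]
q=5: r=3, s=-5, t=1   [22*(-5) + 113*(1) = 3]
q=7: r=1, s=36, t=-7   [22*(36) + 113*(-7) = 1]
q=3: r=0, s=-113, t=22   [22*(-113) + 113*(22) = 0]
GCD = 1; from the row with r=1: x=36, y=-7
Check: 22*(36) + 113*(-7) = 792 - 791 = 1

GCD = 1, x = 36, y = -7


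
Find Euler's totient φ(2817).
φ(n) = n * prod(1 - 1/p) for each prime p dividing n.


2817 = 3^2 × 313
Prime factors: 3, 313
φ(2817) = 2817 × (1-1/3) × (1-1/313)
= 2817 × 2/3 × 312/313 = 1872

φ(2817) = 1872


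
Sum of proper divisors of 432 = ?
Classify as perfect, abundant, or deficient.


Proper divisors: 1, 2, 3, 4, 6, 8, 9, 12, 16, 18, 24, 27, 36, 48, 54, 72, 108, 144, 216
Sum = 1 + 2 + 3 + 4 + 6 + 8 + 9 + 12 + 16 + 18 + 24 + 27 + 36 + 48 + 54 + 72 + 108 + 144 + 216 = 808
808 > 432 → abundant

s(432) = 808 (abundant)


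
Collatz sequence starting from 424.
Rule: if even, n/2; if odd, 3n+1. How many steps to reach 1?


424 → 212 → 106 → 53 → 160 → 80 → 40 → 20 → 10 → 5 → 16 → 8 → 4 → 2 → 1
Total steps = 14

14 steps


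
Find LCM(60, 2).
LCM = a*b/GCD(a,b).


GCD(60, 2) = 2
LCM = 60*2/2 = 120/2 = 60

LCM = 60


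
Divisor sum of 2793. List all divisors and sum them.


Divisors of 2793: 1, 3, 7, 19, 21, 49, 57, 133, 147, 399, 931, 2793
Sum = 1 + 3 + 7 + 19 + 21 + 49 + 57 + 133 + 147 + 399 + 931 + 2793 = 4560

σ(2793) = 4560


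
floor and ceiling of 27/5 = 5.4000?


27/5 = 5.4000
floor = 5
ceil = 6

floor = 5, ceil = 6


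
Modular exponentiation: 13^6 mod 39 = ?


13^1 mod 39 = 13
13^2 mod 39 = 13
13^3 mod 39 = 13
13^4 mod 39 = 13
13^5 mod 39 = 13
13^6 mod 39 = 13


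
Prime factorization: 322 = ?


322 / 2 = 161
161 / 7 = 23
23 / 23 = 1
322 = 2 × 7 × 23


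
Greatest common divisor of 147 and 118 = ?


147 = 1 * 118 + 29
118 = 4 * 29 + 2
29 = 14 * 2 + 1
2 = 2 * 1 + 0
GCD = 1


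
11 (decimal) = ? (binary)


11 (base 10) = 11 (decimal)
11 (decimal) = 1011 (base 2)


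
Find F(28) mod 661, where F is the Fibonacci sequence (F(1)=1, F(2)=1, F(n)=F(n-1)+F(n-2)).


F(k) mod 661 for k=1..28:
1, 1, 2, 3, 5, 8, 13, 21, 34, 55, 89, 144, 233, 377, 610, 326, 275, 601, 215, 155, 370, 525, 234, 98, 332, 430, 101, 531
F(28) mod 661 = 531


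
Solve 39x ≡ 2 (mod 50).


GCD(39, 50) = 1, unique solution
a^(-1) mod 50 = 9
x = 9 * 2 mod 50 = 18

x ≡ 18 (mod 50)


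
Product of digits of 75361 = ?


7 × 5 × 3 × 6 × 1 = 630


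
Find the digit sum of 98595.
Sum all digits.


9 + 8 + 5 + 9 + 5 = 36


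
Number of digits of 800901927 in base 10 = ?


800901927 has 9 digits in base 10
floor(log10(800901927)) + 1 = floor(8.9036) + 1 = 9

9 digits (base 10)


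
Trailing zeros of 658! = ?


floor(658/5) = 131
floor(658/25) = 26
floor(658/125) = 5
floor(658/625) = 1
Total = 163

163 trailing zeros


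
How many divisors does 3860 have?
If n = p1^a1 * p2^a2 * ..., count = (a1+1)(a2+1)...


3860 = 2^2 × 5^1 × 193^1
d(3860) = (2+1) × (1+1) × (1+1) = 12

12 divisors


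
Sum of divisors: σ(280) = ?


Divisors of 280: 1, 2, 4, 5, 7, 8, 10, 14, 20, 28, 35, 40, 56, 70, 140, 280
Sum = 1 + 2 + 4 + 5 + 7 + 8 + 10 + 14 + 20 + 28 + 35 + 40 + 56 + 70 + 140 + 280 = 720

σ(280) = 720


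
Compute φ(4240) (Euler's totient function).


4240 = 2^4 × 5 × 53
Prime factors: 2, 5, 53
φ(4240) = 4240 × (1-1/2) × (1-1/5) × (1-1/53)
= 4240 × 1/2 × 4/5 × 52/53 = 1664

φ(4240) = 1664


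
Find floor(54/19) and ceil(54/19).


54/19 = 2.8421
floor = 2
ceil = 3

floor = 2, ceil = 3


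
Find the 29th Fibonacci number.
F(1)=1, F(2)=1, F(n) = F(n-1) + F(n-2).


Sequence: 1, 1, 2, 3, 5, 8, 13, 21, 34, 55, 89, 144, 233, 377, 610, 987, 1597, 2584, 4181, 6765, 10946, 17711, 28657, 46368, 75025, 121393, 196418, 317811, 514229
F(29) = 514229


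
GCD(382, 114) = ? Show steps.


382 = 3 * 114 + 40
114 = 2 * 40 + 34
40 = 1 * 34 + 6
34 = 5 * 6 + 4
6 = 1 * 4 + 2
4 = 2 * 2 + 0
GCD = 2


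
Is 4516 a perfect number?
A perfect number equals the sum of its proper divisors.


Proper divisors of 4516: 1, 2, 4, 1129, 2258
Sum = 1 + 2 + 4 + 1129 + 2258 = 3394

No, 4516 is not perfect (3394 ≠ 4516)


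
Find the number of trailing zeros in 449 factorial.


floor(449/5) = 89
floor(449/25) = 17
floor(449/125) = 3
Total = 109

109 trailing zeros


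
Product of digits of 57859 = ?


5 × 7 × 8 × 5 × 9 = 12600


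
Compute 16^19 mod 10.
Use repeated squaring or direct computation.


16^1 mod 10 = 6
16^2 mod 10 = 6
16^3 mod 10 = 6
16^4 mod 10 = 6
16^5 mod 10 = 6
16^6 mod 10 = 6
16^7 mod 10 = 6
16^8 mod 10 = 6
16^9 mod 10 = 6
16^10 mod 10 = 6
16^11 mod 10 = 6
16^12 mod 10 = 6
16^13 mod 10 = 6
16^14 mod 10 = 6
16^15 mod 10 = 6
16^16 mod 10 = 6
16^17 mod 10 = 6
16^18 mod 10 = 6
16^19 mod 10 = 6


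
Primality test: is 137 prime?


Check divisors up to sqrt(137) = 11.7047
No divisors found.
137 is prime.

Yes, 137 is prime


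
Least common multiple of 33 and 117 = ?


GCD(33, 117) = 3
LCM = 33*117/3 = 3861/3 = 1287

LCM = 1287


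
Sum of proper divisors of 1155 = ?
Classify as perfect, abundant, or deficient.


Proper divisors: 1, 3, 5, 7, 11, 15, 21, 33, 35, 55, 77, 105, 165, 231, 385
Sum = 1 + 3 + 5 + 7 + 11 + 15 + 21 + 33 + 35 + 55 + 77 + 105 + 165 + 231 + 385 = 1149
1149 < 1155 → deficient

s(1155) = 1149 (deficient)


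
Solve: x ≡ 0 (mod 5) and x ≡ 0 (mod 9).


M = 5*9 = 45
M1 = M/5 = 9, M2 = M/9 = 5
M1^(-1) mod 5 = 4, M2^(-1) mod 9 = 2
x = 0*9*4 + 0*5*2 = 0
0 mod 45 = 0
Check: 0 mod 5 = 0 ✓, 0 mod 9 = 0 ✓

x ≡ 0 (mod 45)


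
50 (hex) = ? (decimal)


50 (base 16) = 80 (decimal)
80 (decimal) = 80 (base 10)


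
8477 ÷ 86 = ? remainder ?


8477 = 86 * 98 + 49
Check: 8428 + 49 = 8477

q = 98, r = 49


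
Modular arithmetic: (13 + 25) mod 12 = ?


13 + 25 = 38
38 mod 12 = 2


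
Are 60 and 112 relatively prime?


Euclidean algorithm:
112 = 1 * 60 + 52
60 = 1 * 52 + 8
52 = 6 * 8 + 4
8 = 2 * 4 + 0
GCD(60, 112) = 4

No, not coprime (GCD = 4)


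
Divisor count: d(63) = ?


63 = 3^2 × 7^1
d(63) = (2+1) × (1+1) = 6

6 divisors


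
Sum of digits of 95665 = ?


9 + 5 + 6 + 6 + 5 = 31


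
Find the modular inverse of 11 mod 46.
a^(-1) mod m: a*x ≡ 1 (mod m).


Use the extended Euclidean algorithm on (46, 11); each row r = 46*s + 11*t:
r=46, s=1, t=0
r=11, s=0, t=1
q=4: r=2, s=1, t=-4   [46*(1) + 11*(-4) = 2]
q=5: r=1, s=-5, t=21   [46*(-5) + 11*(21) = 1]
q=2: r=0, s=11, t=-46   [46*(11) + 11*(-46) = 0]
GCD = 1 with t = 21, so 11*(21) ≡ 1 (mod 46)
Inverse = 21 mod 46 = 21
Check: 11 * 21 = 231 ≡ 1 (mod 46)

11^(-1) ≡ 21 (mod 46)


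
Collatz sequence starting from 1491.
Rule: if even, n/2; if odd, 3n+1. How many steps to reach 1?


1491 → 4474 → 2237 → 6712 → 3356 → 1678 → 839 → 2518 → 1259 → 3778 → 1889 → 5668 → 2834 → 1417 → 4252 → 2126 → 1063 → 3190 → 1595 → 4786 → 2393 → 7180 → 3590 → 1795 → 5386 → 2693 → 8080 → 4040 → 2020 → 1010 → 505 → 1516 → 758 → 379 → 1138 → 569 → 1708 → 854 → 427 → 1282 → 641 → 1924 → 962 → 481 → 1444 → 722 → 361 → 1084 → 542 → 271 → 814 → 407 → 1222 → 611 → 1834 → 917 → 2752 → 1376 → 688 → 344 → 172 → 86 → 43 → 130 → 65 → 196 → 98 → 49 → 148 → 74 → 37 → 112 → 56 → 28 → 14 → 7 → 22 → 11 → 34 → 17 → 52 → 26 → 13 → 40 → 20 → 10 → 5 → 16 → 8 → 4 → 2 → 1
Total steps = 91

91 steps


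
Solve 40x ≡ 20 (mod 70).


GCD(40, 70) = 10 divides 20
Divide: 4x ≡ 2 (mod 7)
x ≡ 4 (mod 7)


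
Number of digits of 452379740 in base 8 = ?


452379740 in base 8 = 3275542134
Number of digits = 10

10 digits (base 8)


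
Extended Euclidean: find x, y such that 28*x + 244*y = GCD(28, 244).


Tabular extended Euclidean (each row: r = 28*s + 244*t):
r=28, s=1, t=0
r=244, s=0, t=1
q=0: r=28, s=1, t=0   [28*(1) + 244*(0) = 28]
q=8: r=20, s=-8, t=1   [28*(-8) + 244*(1) = 20]
q=1: r=8, s=9, t=-1   [28*(9) + 244*(-1) = 8]
q=2: r=4, s=-26, t=3   [28*(-26) + 244*(3) = 4]
q=2: r=0, s=61, t=-7   [28*(61) + 244*(-7) = 0]
GCD = 4; from the row with r=4: x=-26, y=3
Check: 28*(-26) + 244*(3) = -728 + 732 = 4

GCD = 4, x = -26, y = 3


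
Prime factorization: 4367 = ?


4367 / 11 = 397
397 / 397 = 1
4367 = 11 × 397


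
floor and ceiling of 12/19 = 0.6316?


12/19 = 0.6316
floor = 0
ceil = 1

floor = 0, ceil = 1


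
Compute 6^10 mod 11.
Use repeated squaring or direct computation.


6^1 mod 11 = 6
6^2 mod 11 = 3
6^3 mod 11 = 7
6^4 mod 11 = 9
6^5 mod 11 = 10
6^6 mod 11 = 5
6^7 mod 11 = 8
6^8 mod 11 = 4
6^9 mod 11 = 2
6^10 mod 11 = 1


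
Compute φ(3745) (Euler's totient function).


3745 = 5 × 7 × 107
Prime factors: 5, 7, 107
φ(3745) = 3745 × (1-1/5) × (1-1/7) × (1-1/107)
= 3745 × 4/5 × 6/7 × 106/107 = 2544

φ(3745) = 2544


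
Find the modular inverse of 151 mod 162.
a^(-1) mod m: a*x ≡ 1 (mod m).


Use the extended Euclidean algorithm on (162, 151); each row r = 162*s + 151*t:
r=162, s=1, t=0
r=151, s=0, t=1
q=1: r=11, s=1, t=-1   [162*(1) + 151*(-1) = 11]
q=13: r=8, s=-13, t=14   [162*(-13) + 151*(14) = 8]
q=1: r=3, s=14, t=-15   [162*(14) + 151*(-15) = 3]
q=2: r=2, s=-41, t=44   [162*(-41) + 151*(44) = 2]
q=1: r=1, s=55, t=-59   [162*(55) + 151*(-59) = 1]
q=2: r=0, s=-151, t=162   [162*(-151) + 151*(162) = 0]
GCD = 1 with t = -59, so 151*(-59) ≡ 1 (mod 162)
Inverse = -59 mod 162 = 103
Check: 151 * 103 = 15553 ≡ 1 (mod 162)

151^(-1) ≡ 103 (mod 162)


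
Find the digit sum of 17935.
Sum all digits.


1 + 7 + 9 + 3 + 5 = 25


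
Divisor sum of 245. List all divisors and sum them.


Divisors of 245: 1, 5, 7, 35, 49, 245
Sum = 1 + 5 + 7 + 35 + 49 + 245 = 342

σ(245) = 342


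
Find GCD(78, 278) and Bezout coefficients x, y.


Tabular extended Euclidean (each row: r = 78*s + 278*t):
r=78, s=1, t=0
r=278, s=0, t=1
q=0: r=78, s=1, t=0   [78*(1) + 278*(0) = 78]
q=3: r=44, s=-3, t=1   [78*(-3) + 278*(1) = 44]
q=1: r=34, s=4, t=-1   [78*(4) + 278*(-1) = 34]
q=1: r=10, s=-7, t=2   [78*(-7) + 278*(2) = 10]
q=3: r=4, s=25, t=-7   [78*(25) + 278*(-7) = 4]
q=2: r=2, s=-57, t=16   [78*(-57) + 278*(16) = 2]
q=2: r=0, s=139, t=-39   [78*(139) + 278*(-39) = 0]
GCD = 2; from the row with r=2: x=-57, y=16
Check: 78*(-57) + 278*(16) = -4446 + 4448 = 2

GCD = 2, x = -57, y = 16


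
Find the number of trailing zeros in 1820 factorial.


floor(1820/5) = 364
floor(1820/25) = 72
floor(1820/125) = 14
floor(1820/625) = 2
Total = 452

452 trailing zeros


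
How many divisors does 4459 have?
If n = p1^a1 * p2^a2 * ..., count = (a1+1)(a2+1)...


4459 = 7^3 × 13^1
d(4459) = (3+1) × (1+1) = 8

8 divisors


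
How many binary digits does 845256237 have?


845256237 in base 2 = 110010011000011001011000101101
Number of digits = 30

30 digits (base 2)


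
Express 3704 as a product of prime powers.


3704 / 2 = 1852
1852 / 2 = 926
926 / 2 = 463
463 / 463 = 1
3704 = 2^3 × 463


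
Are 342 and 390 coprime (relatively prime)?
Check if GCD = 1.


Euclidean algorithm:
390 = 1 * 342 + 48
342 = 7 * 48 + 6
48 = 8 * 6 + 0
GCD(342, 390) = 6

No, not coprime (GCD = 6)


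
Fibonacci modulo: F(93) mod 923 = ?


F(k) mod 923 for k=1..93:
1, 1, 2, 3, 5, 8, 13, 21, 34, 55, 89, 144, 233, 377, 610, 64, 674, 738, 489, 304, 793, 174, 44, 218, 262, 480, 742, 299, 118, 417, 535, 29, 564, 593, 234, 827, 138, 42, 180, 222, 402, 624, 103, 727, 830, 634, 541, 252, 793, 122, 915, 114, 106, 220, 326, 546, 872, 495, 444, 16, 460, 476, 13, 489, 502, 68, 570, 638, 285, 0, 285, 285, 570, 855, 502, 434, 13, 447, 460, 907, 444, 428, 872, 377, 326, 703, 106, 809, 915, 801, 793, 671, 541
F(93) mod 923 = 541


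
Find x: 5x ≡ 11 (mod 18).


GCD(5, 18) = 1, unique solution
a^(-1) mod 18 = 11
x = 11 * 11 mod 18 = 13

x ≡ 13 (mod 18)


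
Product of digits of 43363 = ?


4 × 3 × 3 × 6 × 3 = 648


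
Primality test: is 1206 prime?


1206 / 2 = 603 (exact division)
1206 is NOT prime.

No, 1206 is not prime


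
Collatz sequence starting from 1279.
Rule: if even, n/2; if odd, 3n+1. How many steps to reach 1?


1279 → 3838 → 1919 → 5758 → 2879 → 8638 → 4319 → 12958 → 6479 → 19438 → 9719 → 29158 → 14579 → 43738 → 21869 → 65608 → 32804 → 16402 → 8201 → 24604 → 12302 → 6151 → 18454 → 9227 → 27682 → 13841 → 41524 → 20762 → 10381 → 31144 → 15572 → 7786 → 3893 → 11680 → 5840 → 2920 → 1460 → 730 → 365 → 1096 → 548 → 274 → 137 → 412 → 206 → 103 → 310 → 155 → 466 → 233 → 700 → 350 → 175 → 526 → 263 → 790 → 395 → 1186 → 593 → 1780 → 890 → 445 → 1336 → 668 → 334 → 167 → 502 → 251 → 754 → 377 → 1132 → 566 → 283 → 850 → 425 → 1276 → 638 → 319 → 958 → 479 → 1438 → 719 → 2158 → 1079 → 3238 → 1619 → 4858 → 2429 → 7288 → 3644 → 1822 → 911 → 2734 → 1367 → 4102 → 2051 → 6154 → 3077 → 9232 → 4616 → 2308 → 1154 → 577 → 1732 → 866 → 433 → 1300 → 650 → 325 → 976 → 488 → 244 → 122 → 61 → 184 → 92 → 46 → 23 → 70 → 35 → 106 → 53 → 160 → 80 → 40 → 20 → 10 → 5 → 16 → 8 → 4 → 2 → 1
Total steps = 132

132 steps


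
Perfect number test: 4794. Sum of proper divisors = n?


Proper divisors of 4794: 1, 2, 3, 6, 17, 34, 47, 51, 94, 102, 141, 282, 799, 1598, 2397
Sum = 1 + 2 + 3 + 6 + 17 + 34 + 47 + 51 + 94 + 102 + 141 + 282 + 799 + 1598 + 2397 = 5574

No, 4794 is not perfect (5574 ≠ 4794)


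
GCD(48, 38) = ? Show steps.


48 = 1 * 38 + 10
38 = 3 * 10 + 8
10 = 1 * 8 + 2
8 = 4 * 2 + 0
GCD = 2


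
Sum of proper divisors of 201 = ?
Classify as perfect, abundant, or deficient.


Proper divisors: 1, 3, 67
Sum = 1 + 3 + 67 = 71
71 < 201 → deficient

s(201) = 71 (deficient)


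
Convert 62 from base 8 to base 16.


62 (base 8) = 50 (decimal)
50 (decimal) = 32 (base 16)


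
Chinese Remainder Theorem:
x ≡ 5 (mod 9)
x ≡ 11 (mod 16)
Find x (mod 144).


M = 9*16 = 144
M1 = M/9 = 16, M2 = M/16 = 9
M1^(-1) mod 9 = 4, M2^(-1) mod 16 = 9
x = 5*16*4 + 11*9*9 = 1211
1211 mod 144 = 59
Check: 59 mod 9 = 5 ✓, 59 mod 16 = 11 ✓

x ≡ 59 (mod 144)


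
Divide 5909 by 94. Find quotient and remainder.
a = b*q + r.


5909 = 94 * 62 + 81
Check: 5828 + 81 = 5909

q = 62, r = 81


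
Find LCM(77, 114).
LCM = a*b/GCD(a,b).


GCD(77, 114) = 1
LCM = 77*114/1 = 8778/1 = 8778

LCM = 8778


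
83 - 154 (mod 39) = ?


83 - 154 = -71
-71 mod 39 = 7


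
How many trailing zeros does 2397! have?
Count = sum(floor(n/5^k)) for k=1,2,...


floor(2397/5) = 479
floor(2397/25) = 95
floor(2397/125) = 19
floor(2397/625) = 3
Total = 596

596 trailing zeros


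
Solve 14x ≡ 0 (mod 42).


GCD(14, 42) = 14 divides 0
Divide: 1x ≡ 0 (mod 3)
x ≡ 0 (mod 3)


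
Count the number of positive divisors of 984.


984 = 2^3 × 3^1 × 41^1
d(984) = (3+1) × (1+1) × (1+1) = 16

16 divisors


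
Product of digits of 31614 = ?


3 × 1 × 6 × 1 × 4 = 72


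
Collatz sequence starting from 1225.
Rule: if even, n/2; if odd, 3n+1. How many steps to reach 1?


1225 → 3676 → 1838 → 919 → 2758 → 1379 → 4138 → 2069 → 6208 → 3104 → 1552 → 776 → 388 → 194 → 97 → 292 → 146 → 73 → 220 → 110 → 55 → 166 → 83 → 250 → 125 → 376 → 188 → 94 → 47 → 142 → 71 → 214 → 107 → 322 → 161 → 484 → 242 → 121 → 364 → 182 → 91 → 274 → 137 → 412 → 206 → 103 → 310 → 155 → 466 → 233 → 700 → 350 → 175 → 526 → 263 → 790 → 395 → 1186 → 593 → 1780 → 890 → 445 → 1336 → 668 → 334 → 167 → 502 → 251 → 754 → 377 → 1132 → 566 → 283 → 850 → 425 → 1276 → 638 → 319 → 958 → 479 → 1438 → 719 → 2158 → 1079 → 3238 → 1619 → 4858 → 2429 → 7288 → 3644 → 1822 → 911 → 2734 → 1367 → 4102 → 2051 → 6154 → 3077 → 9232 → 4616 → 2308 → 1154 → 577 → 1732 → 866 → 433 → 1300 → 650 → 325 → 976 → 488 → 244 → 122 → 61 → 184 → 92 → 46 → 23 → 70 → 35 → 106 → 53 → 160 → 80 → 40 → 20 → 10 → 5 → 16 → 8 → 4 → 2 → 1
Total steps = 132

132 steps


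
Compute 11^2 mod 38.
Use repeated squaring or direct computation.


11^1 mod 38 = 11
11^2 mod 38 = 7


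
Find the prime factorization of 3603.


3603 / 3 = 1201
1201 / 1201 = 1
3603 = 3 × 1201


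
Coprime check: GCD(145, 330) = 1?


Euclidean algorithm:
330 = 2 * 145 + 40
145 = 3 * 40 + 25
40 = 1 * 25 + 15
25 = 1 * 15 + 10
15 = 1 * 10 + 5
10 = 2 * 5 + 0
GCD(145, 330) = 5

No, not coprime (GCD = 5)


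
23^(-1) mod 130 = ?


Use the extended Euclidean algorithm on (130, 23); each row r = 130*s + 23*t:
r=130, s=1, t=0
r=23, s=0, t=1
q=5: r=15, s=1, t=-5   [130*(1) + 23*(-5) = 15]
q=1: r=8, s=-1, t=6   [130*(-1) + 23*(6) = 8]
q=1: r=7, s=2, t=-11   [130*(2) + 23*(-11) = 7]
q=1: r=1, s=-3, t=17   [130*(-3) + 23*(17) = 1]
q=7: r=0, s=23, t=-130   [130*(23) + 23*(-130) = 0]
GCD = 1 with t = 17, so 23*(17) ≡ 1 (mod 130)
Inverse = 17 mod 130 = 17
Check: 23 * 17 = 391 ≡ 1 (mod 130)

23^(-1) ≡ 17 (mod 130)


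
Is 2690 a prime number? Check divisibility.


2690 / 2 = 1345 (exact division)
2690 is NOT prime.

No, 2690 is not prime


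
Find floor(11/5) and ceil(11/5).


11/5 = 2.2000
floor = 2
ceil = 3

floor = 2, ceil = 3


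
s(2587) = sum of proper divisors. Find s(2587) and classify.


Proper divisors: 1, 13, 199
Sum = 1 + 13 + 199 = 213
213 < 2587 → deficient

s(2587) = 213 (deficient)


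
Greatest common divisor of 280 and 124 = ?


280 = 2 * 124 + 32
124 = 3 * 32 + 28
32 = 1 * 28 + 4
28 = 7 * 4 + 0
GCD = 4


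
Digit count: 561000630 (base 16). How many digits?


561000630 in base 16 = 217030B6
Number of digits = 8

8 digits (base 16)


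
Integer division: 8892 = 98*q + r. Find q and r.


8892 = 98 * 90 + 72
Check: 8820 + 72 = 8892

q = 90, r = 72


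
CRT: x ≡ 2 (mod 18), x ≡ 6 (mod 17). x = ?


M = 18*17 = 306
M1 = M/18 = 17, M2 = M/17 = 18
M1^(-1) mod 18 = 17, M2^(-1) mod 17 = 1
x = 2*17*17 + 6*18*1 = 686
686 mod 306 = 74
Check: 74 mod 18 = 2 ✓, 74 mod 17 = 6 ✓

x ≡ 74 (mod 306)


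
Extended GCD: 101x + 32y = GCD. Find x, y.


Tabular extended Euclidean (each row: r = 101*s + 32*t):
r=101, s=1, t=0
r=32, s=0, t=1
q=3: r=5, s=1, t=-3   [101*(1) + 32*(-3) = 5]
q=6: r=2, s=-6, t=19   [101*(-6) + 32*(19) = 2]
q=2: r=1, s=13, t=-41   [101*(13) + 32*(-41) = 1]
q=2: r=0, s=-32, t=101   [101*(-32) + 32*(101) = 0]
GCD = 1; from the row with r=1: x=13, y=-41
Check: 101*(13) + 32*(-41) = 1313 - 1312 = 1

GCD = 1, x = 13, y = -41


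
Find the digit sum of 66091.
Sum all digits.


6 + 6 + 0 + 9 + 1 = 22


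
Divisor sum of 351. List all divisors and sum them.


Divisors of 351: 1, 3, 9, 13, 27, 39, 117, 351
Sum = 1 + 3 + 9 + 13 + 27 + 39 + 117 + 351 = 560

σ(351) = 560


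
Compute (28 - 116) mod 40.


28 - 116 = -88
-88 mod 40 = 32


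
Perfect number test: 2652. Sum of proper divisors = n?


Proper divisors of 2652: 1, 2, 3, 4, 6, 12, 13, 17, 26, 34, 39, 51, 52, 68, 78, 102, 156, 204, 221, 442, 663, 884, 1326
Sum = 1 + 2 + 3 + 4 + 6 + 12 + 13 + 17 + 26 + 34 + 39 + 51 + 52 + 68 + 78 + 102 + 156 + 204 + 221 + 442 + 663 + 884 + 1326 = 4404

No, 2652 is not perfect (4404 ≠ 2652)


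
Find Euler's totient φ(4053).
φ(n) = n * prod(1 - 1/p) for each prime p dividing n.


4053 = 3 × 7 × 193
Prime factors: 3, 7, 193
φ(4053) = 4053 × (1-1/3) × (1-1/7) × (1-1/193)
= 4053 × 2/3 × 6/7 × 192/193 = 2304

φ(4053) = 2304


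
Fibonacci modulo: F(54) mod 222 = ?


F(k) mod 222 for k=1..54:
1, 1, 2, 3, 5, 8, 13, 21, 34, 55, 89, 144, 11, 155, 166, 99, 43, 142, 185, 105, 68, 173, 19, 192, 211, 181, 170, 129, 77, 206, 61, 45, 106, 151, 35, 186, 221, 185, 184, 147, 109, 34, 143, 177, 98, 53, 151, 204, 133, 115, 26, 141, 167, 86
F(54) mod 222 = 86


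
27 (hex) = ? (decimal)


27 (base 16) = 39 (decimal)
39 (decimal) = 39 (base 10)


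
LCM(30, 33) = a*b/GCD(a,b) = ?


GCD(30, 33) = 3
LCM = 30*33/3 = 990/3 = 330

LCM = 330


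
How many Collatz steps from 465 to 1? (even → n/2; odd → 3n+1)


465 → 1396 → 698 → 349 → 1048 → 524 → 262 → 131 → 394 → 197 → 592 → 296 → 148 → 74 → 37 → 112 → 56 → 28 → 14 → 7 → 22 → 11 → 34 → 17 → 52 → 26 → 13 → 40 → 20 → 10 → 5 → 16 → 8 → 4 → 2 → 1
Total steps = 35

35 steps


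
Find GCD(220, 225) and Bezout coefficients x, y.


Tabular extended Euclidean (each row: r = 220*s + 225*t):
r=220, s=1, t=0
r=225, s=0, t=1
q=0: r=220, s=1, t=0   [220*(1) + 225*(0) = 220]
q=1: r=5, s=-1, t=1   [220*(-1) + 225*(1) = 5]
q=44: r=0, s=45, t=-44   [220*(45) + 225*(-44) = 0]
GCD = 5; from the row with r=5: x=-1, y=1
Check: 220*(-1) + 225*(1) = -220 + 225 = 5

GCD = 5, x = -1, y = 1


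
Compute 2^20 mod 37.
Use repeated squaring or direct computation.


2^1 mod 37 = 2
2^2 mod 37 = 4
2^3 mod 37 = 8
2^4 mod 37 = 16
2^5 mod 37 = 32
2^6 mod 37 = 27
2^7 mod 37 = 17
2^8 mod 37 = 34
2^9 mod 37 = 31
2^10 mod 37 = 25
2^11 mod 37 = 13
2^12 mod 37 = 26
2^13 mod 37 = 15
2^14 mod 37 = 30
2^15 mod 37 = 23
2^16 mod 37 = 9
2^17 mod 37 = 18
2^18 mod 37 = 36
2^19 mod 37 = 35
2^20 mod 37 = 33


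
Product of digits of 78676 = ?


7 × 8 × 6 × 7 × 6 = 14112


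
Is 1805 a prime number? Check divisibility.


1805 / 5 = 361 (exact division)
1805 is NOT prime.

No, 1805 is not prime


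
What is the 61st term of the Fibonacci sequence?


Sequence: 1, 1, 2, 3, 5, 8, 13, 21, 34, 55, 89, 144, 233, 377, 610, 987, 1597, 2584, 4181, 6765, 10946, 17711, 28657, 46368, 75025, 121393, 196418, 317811, 514229, 832040, 1346269, 2178309, 3524578, 5702887, 9227465, 14930352, 24157817, 39088169, 63245986, 102334155, 165580141, 267914296, 433494437, 701408733, 1134903170, 1836311903, 2971215073, 4807526976, 7778742049, 12586269025, 20365011074, 32951280099, 53316291173, 86267571272, 139583862445, 225851433717, 365435296162, 591286729879, 956722026041, 1548008755920, 2504730781961
F(61) = 2504730781961


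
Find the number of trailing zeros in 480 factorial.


floor(480/5) = 96
floor(480/25) = 19
floor(480/125) = 3
Total = 118

118 trailing zeros


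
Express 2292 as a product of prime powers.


2292 / 2 = 1146
1146 / 2 = 573
573 / 3 = 191
191 / 191 = 1
2292 = 2^2 × 3 × 191


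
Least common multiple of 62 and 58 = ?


GCD(62, 58) = 2
LCM = 62*58/2 = 3596/2 = 1798

LCM = 1798


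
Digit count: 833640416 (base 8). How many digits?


833640416 in base 8 = 6154053740
Number of digits = 10

10 digits (base 8)


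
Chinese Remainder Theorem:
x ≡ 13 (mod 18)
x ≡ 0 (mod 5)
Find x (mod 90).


M = 18*5 = 90
M1 = M/18 = 5, M2 = M/5 = 18
M1^(-1) mod 18 = 11, M2^(-1) mod 5 = 2
x = 13*5*11 + 0*18*2 = 715
715 mod 90 = 85
Check: 85 mod 18 = 13 ✓, 85 mod 5 = 0 ✓

x ≡ 85 (mod 90)


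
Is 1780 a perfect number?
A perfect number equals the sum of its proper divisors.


Proper divisors of 1780: 1, 2, 4, 5, 10, 20, 89, 178, 356, 445, 890
Sum = 1 + 2 + 4 + 5 + 10 + 20 + 89 + 178 + 356 + 445 + 890 = 2000

No, 1780 is not perfect (2000 ≠ 1780)


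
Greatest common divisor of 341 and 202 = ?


341 = 1 * 202 + 139
202 = 1 * 139 + 63
139 = 2 * 63 + 13
63 = 4 * 13 + 11
13 = 1 * 11 + 2
11 = 5 * 2 + 1
2 = 2 * 1 + 0
GCD = 1


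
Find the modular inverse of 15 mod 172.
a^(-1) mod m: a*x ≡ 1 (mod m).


Use the extended Euclidean algorithm on (172, 15); each row r = 172*s + 15*t:
r=172, s=1, t=0
r=15, s=0, t=1
q=11: r=7, s=1, t=-11   [172*(1) + 15*(-11) = 7]
q=2: r=1, s=-2, t=23   [172*(-2) + 15*(23) = 1]
q=7: r=0, s=15, t=-172   [172*(15) + 15*(-172) = 0]
GCD = 1 with t = 23, so 15*(23) ≡ 1 (mod 172)
Inverse = 23 mod 172 = 23
Check: 15 * 23 = 345 ≡ 1 (mod 172)

15^(-1) ≡ 23 (mod 172)


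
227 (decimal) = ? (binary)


227 (base 10) = 227 (decimal)
227 (decimal) = 11100011 (base 2)


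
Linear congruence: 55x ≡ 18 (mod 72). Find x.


GCD(55, 72) = 1, unique solution
a^(-1) mod 72 = 55
x = 55 * 18 mod 72 = 54

x ≡ 54 (mod 72)


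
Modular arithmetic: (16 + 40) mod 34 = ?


16 + 40 = 56
56 mod 34 = 22


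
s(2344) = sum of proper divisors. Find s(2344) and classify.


Proper divisors: 1, 2, 4, 8, 293, 586, 1172
Sum = 1 + 2 + 4 + 8 + 293 + 586 + 1172 = 2066
2066 < 2344 → deficient

s(2344) = 2066 (deficient)


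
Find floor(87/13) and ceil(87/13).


87/13 = 6.6923
floor = 6
ceil = 7

floor = 6, ceil = 7


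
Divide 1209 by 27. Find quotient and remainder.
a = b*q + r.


1209 = 27 * 44 + 21
Check: 1188 + 21 = 1209

q = 44, r = 21


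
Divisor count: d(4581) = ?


4581 = 3^2 × 509^1
d(4581) = (2+1) × (1+1) = 6

6 divisors


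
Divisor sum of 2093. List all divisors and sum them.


Divisors of 2093: 1, 7, 13, 23, 91, 161, 299, 2093
Sum = 1 + 7 + 13 + 23 + 91 + 161 + 299 + 2093 = 2688

σ(2093) = 2688


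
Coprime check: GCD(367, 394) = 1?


Euclidean algorithm:
394 = 1 * 367 + 27
367 = 13 * 27 + 16
27 = 1 * 16 + 11
16 = 1 * 11 + 5
11 = 2 * 5 + 1
5 = 5 * 1 + 0
GCD(367, 394) = 1

Yes, coprime (GCD = 1)


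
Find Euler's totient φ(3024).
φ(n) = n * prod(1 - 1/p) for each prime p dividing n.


3024 = 2^4 × 3^3 × 7
Prime factors: 2, 3, 7
φ(3024) = 3024 × (1-1/2) × (1-1/3) × (1-1/7)
= 3024 × 1/2 × 2/3 × 6/7 = 864

φ(3024) = 864


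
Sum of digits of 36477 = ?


3 + 6 + 4 + 7 + 7 = 27


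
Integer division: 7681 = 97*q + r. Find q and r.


7681 = 97 * 79 + 18
Check: 7663 + 18 = 7681

q = 79, r = 18


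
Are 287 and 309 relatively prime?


Euclidean algorithm:
309 = 1 * 287 + 22
287 = 13 * 22 + 1
22 = 22 * 1 + 0
GCD(287, 309) = 1

Yes, coprime (GCD = 1)


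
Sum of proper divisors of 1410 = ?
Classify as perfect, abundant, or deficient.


Proper divisors: 1, 2, 3, 5, 6, 10, 15, 30, 47, 94, 141, 235, 282, 470, 705
Sum = 1 + 2 + 3 + 5 + 6 + 10 + 15 + 30 + 47 + 94 + 141 + 235 + 282 + 470 + 705 = 2046
2046 > 1410 → abundant

s(1410) = 2046 (abundant)


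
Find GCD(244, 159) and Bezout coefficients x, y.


Tabular extended Euclidean (each row: r = 244*s + 159*t):
r=244, s=1, t=0
r=159, s=0, t=1
q=1: r=85, s=1, t=-1   [244*(1) + 159*(-1) = 85]
q=1: r=74, s=-1, t=2   [244*(-1) + 159*(2) = 74]
q=1: r=11, s=2, t=-3   [244*(2) + 159*(-3) = 11]
q=6: r=8, s=-13, t=20   [244*(-13) + 159*(20) = 8]
q=1: r=3, s=15, t=-23   [244*(15) + 159*(-23) = 3]
q=2: r=2, s=-43, t=66   [244*(-43) + 159*(66) = 2]
q=1: r=1, s=58, t=-89   [244*(58) + 159*(-89) = 1]
q=2: r=0, s=-159, t=244   [244*(-159) + 159*(244) = 0]
GCD = 1; from the row with r=1: x=58, y=-89
Check: 244*(58) + 159*(-89) = 14152 - 14151 = 1

GCD = 1, x = 58, y = -89


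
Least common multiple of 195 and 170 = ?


GCD(195, 170) = 5
LCM = 195*170/5 = 33150/5 = 6630

LCM = 6630


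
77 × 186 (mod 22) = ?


77 × 186 = 14322
14322 mod 22 = 0


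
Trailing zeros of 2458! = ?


floor(2458/5) = 491
floor(2458/25) = 98
floor(2458/125) = 19
floor(2458/625) = 3
Total = 611

611 trailing zeros


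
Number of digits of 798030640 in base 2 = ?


798030640 in base 2 = 101111100100001111101100110000
Number of digits = 30

30 digits (base 2)


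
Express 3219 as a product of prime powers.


3219 / 3 = 1073
1073 / 29 = 37
37 / 37 = 1
3219 = 3 × 29 × 37


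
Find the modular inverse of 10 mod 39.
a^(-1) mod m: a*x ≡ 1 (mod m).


Use the extended Euclidean algorithm on (39, 10); each row r = 39*s + 10*t:
r=39, s=1, t=0
r=10, s=0, t=1
q=3: r=9, s=1, t=-3   [39*(1) + 10*(-3) = 9]
q=1: r=1, s=-1, t=4   [39*(-1) + 10*(4) = 1]
q=9: r=0, s=10, t=-39   [39*(10) + 10*(-39) = 0]
GCD = 1 with t = 4, so 10*(4) ≡ 1 (mod 39)
Inverse = 4 mod 39 = 4
Check: 10 * 4 = 40 ≡ 1 (mod 39)

10^(-1) ≡ 4 (mod 39)


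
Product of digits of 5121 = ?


5 × 1 × 2 × 1 = 10


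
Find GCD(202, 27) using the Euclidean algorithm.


202 = 7 * 27 + 13
27 = 2 * 13 + 1
13 = 13 * 1 + 0
GCD = 1


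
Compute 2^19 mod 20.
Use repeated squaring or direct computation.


2^1 mod 20 = 2
2^2 mod 20 = 4
2^3 mod 20 = 8
2^4 mod 20 = 16
2^5 mod 20 = 12
2^6 mod 20 = 4
2^7 mod 20 = 8
2^8 mod 20 = 16
2^9 mod 20 = 12
2^10 mod 20 = 4
2^11 mod 20 = 8
2^12 mod 20 = 16
2^13 mod 20 = 12
2^14 mod 20 = 4
2^15 mod 20 = 8
2^16 mod 20 = 16
2^17 mod 20 = 12
2^18 mod 20 = 4
2^19 mod 20 = 8


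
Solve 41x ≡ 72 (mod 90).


GCD(41, 90) = 1, unique solution
a^(-1) mod 90 = 11
x = 11 * 72 mod 90 = 72

x ≡ 72 (mod 90)


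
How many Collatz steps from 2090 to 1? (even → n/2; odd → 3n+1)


2090 → 1045 → 3136 → 1568 → 784 → 392 → 196 → 98 → 49 → 148 → 74 → 37 → 112 → 56 → 28 → 14 → 7 → 22 → 11 → 34 → 17 → 52 → 26 → 13 → 40 → 20 → 10 → 5 → 16 → 8 → 4 → 2 → 1
Total steps = 32

32 steps


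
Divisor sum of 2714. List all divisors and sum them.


Divisors of 2714: 1, 2, 23, 46, 59, 118, 1357, 2714
Sum = 1 + 2 + 23 + 46 + 59 + 118 + 1357 + 2714 = 4320

σ(2714) = 4320


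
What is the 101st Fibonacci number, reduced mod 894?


F(k) mod 894 for k=1..101:
1, 1, 2, 3, 5, 8, 13, 21, 34, 55, 89, 144, 233, 377, 610, 93, 703, 796, 605, 507, 218, 725, 49, 774, 823, 703, 632, 441, 179, 620, 799, 525, 430, 61, 491, 552, 149, 701, 850, 657, 613, 376, 95, 471, 566, 143, 709, 852, 667, 625, 398, 129, 527, 656, 289, 51, 340, 391, 731, 228, 65, 293, 358, 651, 115, 766, 881, 753, 740, 599, 445, 150, 595, 745, 446, 297, 743, 146, 889, 141, 136, 277, 413, 690, 209, 5, 214, 219, 433, 652, 191, 843, 140, 89, 229, 318, 547, 865, 518, 489, 113
F(101) mod 894 = 113


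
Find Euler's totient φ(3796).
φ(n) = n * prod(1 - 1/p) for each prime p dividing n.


3796 = 2^2 × 13 × 73
Prime factors: 2, 13, 73
φ(3796) = 3796 × (1-1/2) × (1-1/13) × (1-1/73)
= 3796 × 1/2 × 12/13 × 72/73 = 1728

φ(3796) = 1728


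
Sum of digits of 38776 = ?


3 + 8 + 7 + 7 + 6 = 31


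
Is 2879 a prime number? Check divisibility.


Check divisors up to sqrt(2879) = 53.6563
No divisors found.
2879 is prime.

Yes, 2879 is prime


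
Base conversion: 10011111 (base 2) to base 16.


10011111 (base 2) = 159 (decimal)
159 (decimal) = 9F (base 16)


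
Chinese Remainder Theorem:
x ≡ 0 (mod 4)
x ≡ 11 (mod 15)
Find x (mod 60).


M = 4*15 = 60
M1 = M/4 = 15, M2 = M/15 = 4
M1^(-1) mod 4 = 3, M2^(-1) mod 15 = 4
x = 0*15*3 + 11*4*4 = 176
176 mod 60 = 56
Check: 56 mod 4 = 0 ✓, 56 mod 15 = 11 ✓

x ≡ 56 (mod 60)


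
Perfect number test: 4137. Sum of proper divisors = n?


Proper divisors of 4137: 1, 3, 7, 21, 197, 591, 1379
Sum = 1 + 3 + 7 + 21 + 197 + 591 + 1379 = 2199

No, 4137 is not perfect (2199 ≠ 4137)


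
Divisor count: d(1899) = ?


1899 = 3^2 × 211^1
d(1899) = (2+1) × (1+1) = 6

6 divisors


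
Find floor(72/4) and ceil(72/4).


72/4 = 18.0000
floor = 18
ceil = 18

floor = 18, ceil = 18


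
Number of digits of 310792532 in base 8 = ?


310792532 in base 8 = 2241450524
Number of digits = 10

10 digits (base 8)


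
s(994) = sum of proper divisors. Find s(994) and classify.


Proper divisors: 1, 2, 7, 14, 71, 142, 497
Sum = 1 + 2 + 7 + 14 + 71 + 142 + 497 = 734
734 < 994 → deficient

s(994) = 734 (deficient)


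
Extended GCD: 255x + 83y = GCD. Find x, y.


Tabular extended Euclidean (each row: r = 255*s + 83*t):
r=255, s=1, t=0
r=83, s=0, t=1
q=3: r=6, s=1, t=-3   [255*(1) + 83*(-3) = 6]
q=13: r=5, s=-13, t=40   [255*(-13) + 83*(40) = 5]
q=1: r=1, s=14, t=-43   [255*(14) + 83*(-43) = 1]
q=5: r=0, s=-83, t=255   [255*(-83) + 83*(255) = 0]
GCD = 1; from the row with r=1: x=14, y=-43
Check: 255*(14) + 83*(-43) = 3570 - 3569 = 1

GCD = 1, x = 14, y = -43


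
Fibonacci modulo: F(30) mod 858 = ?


F(k) mod 858 for k=1..30:
1, 1, 2, 3, 5, 8, 13, 21, 34, 55, 89, 144, 233, 377, 610, 129, 739, 10, 749, 759, 650, 551, 343, 36, 379, 415, 794, 351, 287, 638
F(30) mod 858 = 638


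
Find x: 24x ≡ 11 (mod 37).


GCD(24, 37) = 1, unique solution
a^(-1) mod 37 = 17
x = 17 * 11 mod 37 = 2

x ≡ 2 (mod 37)


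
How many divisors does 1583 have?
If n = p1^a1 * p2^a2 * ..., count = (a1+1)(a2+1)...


1583 = 1583^1
d(1583) = (1+1) = 2

2 divisors


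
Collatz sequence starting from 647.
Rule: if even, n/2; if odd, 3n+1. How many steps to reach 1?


647 → 1942 → 971 → 2914 → 1457 → 4372 → 2186 → 1093 → 3280 → 1640 → 820 → 410 → 205 → 616 → 308 → 154 → 77 → 232 → 116 → 58 → 29 → 88 → 44 → 22 → 11 → 34 → 17 → 52 → 26 → 13 → 40 → 20 → 10 → 5 → 16 → 8 → 4 → 2 → 1
Total steps = 38

38 steps


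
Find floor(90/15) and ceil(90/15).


90/15 = 6.0000
floor = 6
ceil = 6

floor = 6, ceil = 6


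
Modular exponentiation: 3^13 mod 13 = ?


3^1 mod 13 = 3
3^2 mod 13 = 9
3^3 mod 13 = 1
3^4 mod 13 = 3
3^5 mod 13 = 9
3^6 mod 13 = 1
3^7 mod 13 = 3
3^8 mod 13 = 9
3^9 mod 13 = 1
3^10 mod 13 = 3
3^11 mod 13 = 9
3^12 mod 13 = 1
3^13 mod 13 = 3


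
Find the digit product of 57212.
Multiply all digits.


5 × 7 × 2 × 1 × 2 = 140


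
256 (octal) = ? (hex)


256 (base 8) = 174 (decimal)
174 (decimal) = AE (base 16)


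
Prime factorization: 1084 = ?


1084 / 2 = 542
542 / 2 = 271
271 / 271 = 1
1084 = 2^2 × 271


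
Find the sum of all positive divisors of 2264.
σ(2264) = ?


Divisors of 2264: 1, 2, 4, 8, 283, 566, 1132, 2264
Sum = 1 + 2 + 4 + 8 + 283 + 566 + 1132 + 2264 = 4260

σ(2264) = 4260


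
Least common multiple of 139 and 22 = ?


GCD(139, 22) = 1
LCM = 139*22/1 = 3058/1 = 3058

LCM = 3058


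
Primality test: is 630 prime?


630 / 2 = 315 (exact division)
630 is NOT prime.

No, 630 is not prime


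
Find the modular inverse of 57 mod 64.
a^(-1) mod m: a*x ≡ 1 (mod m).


Use the extended Euclidean algorithm on (64, 57); each row r = 64*s + 57*t:
r=64, s=1, t=0
r=57, s=0, t=1
q=1: r=7, s=1, t=-1   [64*(1) + 57*(-1) = 7]
q=8: r=1, s=-8, t=9   [64*(-8) + 57*(9) = 1]
q=7: r=0, s=57, t=-64   [64*(57) + 57*(-64) = 0]
GCD = 1 with t = 9, so 57*(9) ≡ 1 (mod 64)
Inverse = 9 mod 64 = 9
Check: 57 * 9 = 513 ≡ 1 (mod 64)

57^(-1) ≡ 9 (mod 64)


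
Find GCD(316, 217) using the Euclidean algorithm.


316 = 1 * 217 + 99
217 = 2 * 99 + 19
99 = 5 * 19 + 4
19 = 4 * 4 + 3
4 = 1 * 3 + 1
3 = 3 * 1 + 0
GCD = 1


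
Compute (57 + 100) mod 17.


57 + 100 = 157
157 mod 17 = 4


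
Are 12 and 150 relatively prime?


Euclidean algorithm:
150 = 12 * 12 + 6
12 = 2 * 6 + 0
GCD(12, 150) = 6

No, not coprime (GCD = 6)


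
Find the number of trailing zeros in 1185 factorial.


floor(1185/5) = 237
floor(1185/25) = 47
floor(1185/125) = 9
floor(1185/625) = 1
Total = 294

294 trailing zeros


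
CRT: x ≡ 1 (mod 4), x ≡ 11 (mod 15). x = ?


M = 4*15 = 60
M1 = M/4 = 15, M2 = M/15 = 4
M1^(-1) mod 4 = 3, M2^(-1) mod 15 = 4
x = 1*15*3 + 11*4*4 = 221
221 mod 60 = 41
Check: 41 mod 4 = 1 ✓, 41 mod 15 = 11 ✓

x ≡ 41 (mod 60)


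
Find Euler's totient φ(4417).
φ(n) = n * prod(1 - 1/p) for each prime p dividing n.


4417 = 7 × 631
Prime factors: 7, 631
φ(4417) = 4417 × (1-1/7) × (1-1/631)
= 4417 × 6/7 × 630/631 = 3780

φ(4417) = 3780


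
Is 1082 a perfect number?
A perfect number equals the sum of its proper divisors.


Proper divisors of 1082: 1, 2, 541
Sum = 1 + 2 + 541 = 544

No, 1082 is not perfect (544 ≠ 1082)


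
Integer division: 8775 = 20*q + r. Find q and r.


8775 = 20 * 438 + 15
Check: 8760 + 15 = 8775

q = 438, r = 15


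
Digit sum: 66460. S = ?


6 + 6 + 4 + 6 + 0 = 22


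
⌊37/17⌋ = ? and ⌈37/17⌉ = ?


37/17 = 2.1765
floor = 2
ceil = 3

floor = 2, ceil = 3


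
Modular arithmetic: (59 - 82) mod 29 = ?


59 - 82 = -23
-23 mod 29 = 6


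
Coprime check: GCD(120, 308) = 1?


Euclidean algorithm:
308 = 2 * 120 + 68
120 = 1 * 68 + 52
68 = 1 * 52 + 16
52 = 3 * 16 + 4
16 = 4 * 4 + 0
GCD(120, 308) = 4

No, not coprime (GCD = 4)


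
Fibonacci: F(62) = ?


Sequence: 1, 1, 2, 3, 5, 8, 13, 21, 34, 55, 89, 144, 233, 377, 610, 987, 1597, 2584, 4181, 6765, 10946, 17711, 28657, 46368, 75025, 121393, 196418, 317811, 514229, 832040, 1346269, 2178309, 3524578, 5702887, 9227465, 14930352, 24157817, 39088169, 63245986, 102334155, 165580141, 267914296, 433494437, 701408733, 1134903170, 1836311903, 2971215073, 4807526976, 7778742049, 12586269025, 20365011074, 32951280099, 53316291173, 86267571272, 139583862445, 225851433717, 365435296162, 591286729879, 956722026041, 1548008755920, 2504730781961, 4052739537881
F(62) = 4052739537881


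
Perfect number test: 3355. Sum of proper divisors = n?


Proper divisors of 3355: 1, 5, 11, 55, 61, 305, 671
Sum = 1 + 5 + 11 + 55 + 61 + 305 + 671 = 1109

No, 3355 is not perfect (1109 ≠ 3355)


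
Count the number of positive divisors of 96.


96 = 2^5 × 3^1
d(96) = (5+1) × (1+1) = 12

12 divisors


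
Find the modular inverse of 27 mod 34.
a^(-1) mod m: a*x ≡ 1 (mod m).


Use the extended Euclidean algorithm on (34, 27); each row r = 34*s + 27*t:
r=34, s=1, t=0
r=27, s=0, t=1
q=1: r=7, s=1, t=-1   [34*(1) + 27*(-1) = 7]
q=3: r=6, s=-3, t=4   [34*(-3) + 27*(4) = 6]
q=1: r=1, s=4, t=-5   [34*(4) + 27*(-5) = 1]
q=6: r=0, s=-27, t=34   [34*(-27) + 27*(34) = 0]
GCD = 1 with t = -5, so 27*(-5) ≡ 1 (mod 34)
Inverse = -5 mod 34 = 29
Check: 27 * 29 = 783 ≡ 1 (mod 34)

27^(-1) ≡ 29 (mod 34)
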